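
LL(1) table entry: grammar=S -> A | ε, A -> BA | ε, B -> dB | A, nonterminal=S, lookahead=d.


For [S, d]: 'd' ∈ FIRST(A)
Entry: S -> A


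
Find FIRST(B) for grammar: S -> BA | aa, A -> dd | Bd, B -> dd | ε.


Per alternative of B: FIRST(dd) = {d}; FIRST(ε) = {ε}
FIRST(B) = {d, ε}


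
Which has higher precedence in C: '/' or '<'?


'/' is multiplicative (level 10); '<' is relational (level 7)
Higher level binds tighter
'/' has higher precedence than '<'


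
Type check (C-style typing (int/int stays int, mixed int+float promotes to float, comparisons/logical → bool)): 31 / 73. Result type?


Operand types: int / int
Rule: mixed int/float promotes to float; int/int stays int
Result type: int


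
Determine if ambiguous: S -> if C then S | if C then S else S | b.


dangling else: 'if C then if C then b else b' parses two ways
Ambiguous


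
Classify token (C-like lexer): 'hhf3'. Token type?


Pattern: letter/underscore followed by alphanumerics, not a keyword
Type: IDENTIFIER


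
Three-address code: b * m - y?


Break into single-operator statements:
t1 = b * m
t2 = t1 - y


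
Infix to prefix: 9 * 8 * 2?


left-to-right (same/higher precedence on left): tree is (* (* 9 8) 2)
Prefix: * * 9 8 2


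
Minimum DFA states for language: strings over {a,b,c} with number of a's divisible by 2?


Track (count of a) mod 2: states 0..1, accept at 0
Minimal DFA: 2 states


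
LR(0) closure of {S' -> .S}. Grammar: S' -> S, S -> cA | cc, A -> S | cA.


Start: S' -> .S
For each item with dot before a nonterminal B, add B -> .γ for every B-production
Closure: [S' -> .S, S -> .cA, S -> .cc]


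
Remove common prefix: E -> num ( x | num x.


Common prefix: 'num'
Factored: E -> num E', E' -> ( x | x


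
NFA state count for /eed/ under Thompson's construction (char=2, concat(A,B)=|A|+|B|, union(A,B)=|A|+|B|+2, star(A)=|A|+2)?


Syntax tree has 3 char leaf(s), 0 union(s), 0 star(s)
chars contribute 3×2 = 6; each union adds +2; each star adds +2
Total: 6 + 0 + 0 = 6 states


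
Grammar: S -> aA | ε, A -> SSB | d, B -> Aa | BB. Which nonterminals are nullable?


A nonterminal is nullable iff some alternative derives ε (directly, or every symbol in it is nullable)
Nullable: {S}


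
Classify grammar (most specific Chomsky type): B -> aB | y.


Right-linear: every RHS is a terminal or a terminal followed by one nonterminal
Classification: Type 3 (Regular)


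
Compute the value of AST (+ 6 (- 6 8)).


Evaluate inner: (- 6 8) = -2
Evaluate root: (+ 6 -2) = 4
Result: 4


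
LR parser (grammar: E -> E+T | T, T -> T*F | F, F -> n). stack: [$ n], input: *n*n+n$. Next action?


'n' on top is the handle for F -> n
Action: reduce (F -> n)


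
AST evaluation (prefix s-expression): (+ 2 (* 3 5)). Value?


Evaluate inner: (* 3 5) = 15
Evaluate root: (+ 2 15) = 17
Result: 17


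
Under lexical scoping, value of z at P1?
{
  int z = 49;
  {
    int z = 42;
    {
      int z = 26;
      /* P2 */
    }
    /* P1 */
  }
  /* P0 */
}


z declared in the same block as P1
z = 42


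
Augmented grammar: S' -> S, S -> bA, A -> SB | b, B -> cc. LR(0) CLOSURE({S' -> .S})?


Start: S' -> .S
For each item with dot before a nonterminal B, add B -> .γ for every B-production
Closure: [S' -> .S, S -> .bA]


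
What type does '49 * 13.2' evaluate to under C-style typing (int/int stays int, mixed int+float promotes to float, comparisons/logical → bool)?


Operand types: int * float
Rule: mixed int/float promotes to float; int/int stays int
Result type: float


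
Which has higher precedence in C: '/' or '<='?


'/' is multiplicative (level 10); '<=' is relational (level 7)
Higher level binds tighter
'/' has higher precedence than '<='


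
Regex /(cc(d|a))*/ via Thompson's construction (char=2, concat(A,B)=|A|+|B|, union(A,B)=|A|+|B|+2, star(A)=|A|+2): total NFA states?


Syntax tree has 4 char leaf(s), 1 union(s), 1 star(s)
chars contribute 4×2 = 8; each union adds +2; each star adds +2
Total: 8 + 2 + 2 = 12 states


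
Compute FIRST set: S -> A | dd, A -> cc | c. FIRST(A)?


Per alternative of A: FIRST(cc) = {c}; FIRST(c) = {c}
FIRST(A) = {c}


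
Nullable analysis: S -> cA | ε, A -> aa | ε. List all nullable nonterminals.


A nonterminal is nullable iff some alternative derives ε (directly, or every symbol in it is nullable)
Nullable: {A, S}


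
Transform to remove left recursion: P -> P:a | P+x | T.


Left-recursive alternatives: P:a, P+x; non-recursive: T
Introduce P': P -> TP', P' -> :aP' | +xP' | ε


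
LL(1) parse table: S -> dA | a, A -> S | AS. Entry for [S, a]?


For [S, a]: 'a' ∈ FIRST(a)
Entry: S -> a


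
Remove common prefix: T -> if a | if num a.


Common prefix: 'if'
Factored: T -> if T', T' -> a | num a


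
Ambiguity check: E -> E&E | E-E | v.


'v&v-v' has two parse trees (no precedence encoded between & and -)
Ambiguous


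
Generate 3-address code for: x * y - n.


Break into single-operator statements:
t1 = x * y
t2 = t1 - n


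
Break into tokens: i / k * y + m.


Scan left to right, longest-match per lexeme
Tokens: ID(i), OP(/), ID(k), OP(*), ID(y), OP(+), ID(m)


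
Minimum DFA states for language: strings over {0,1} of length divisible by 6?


Track length mod 6: states 0..5, accept at 0
Minimal DFA: 6 states


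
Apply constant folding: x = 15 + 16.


15 + 16 = 31 at compile time
Optimized: x = 31


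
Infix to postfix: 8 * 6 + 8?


Left to right (same or higher precedence on left)
Postfix: 8 6 * 8 +


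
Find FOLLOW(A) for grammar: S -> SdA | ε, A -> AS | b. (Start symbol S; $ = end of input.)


$ ∈ FOLLOW(S). For each A -> αBβ: add FIRST(β)\{ε} to FOLLOW(B); if β nullable, add FOLLOW(A).
FOLLOW(A) = {$, d}


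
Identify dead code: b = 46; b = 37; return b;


first assignment to b is overwritten before any read
Dead: 'b = 46'


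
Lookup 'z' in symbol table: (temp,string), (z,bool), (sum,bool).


Lookup 'z' → type bool


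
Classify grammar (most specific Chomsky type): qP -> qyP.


LHS has context (more than one symbol) and |LHS| ≤ |RHS|
Classification: Type 1 (Context-Sensitive)


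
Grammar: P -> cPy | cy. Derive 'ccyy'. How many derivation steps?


Derivation: P => cPy => ccyy
Steps: 2


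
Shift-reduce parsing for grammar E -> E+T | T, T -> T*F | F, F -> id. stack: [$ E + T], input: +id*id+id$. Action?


handle 'E+T' on top; lookahead ∈ FOLLOW(E) = {+, $}
Action: reduce (E -> E+T)


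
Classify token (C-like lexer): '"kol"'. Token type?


Pattern: double-quoted sequence
Type: STRING_LITERAL


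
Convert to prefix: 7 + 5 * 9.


'*' binds tighter: tree is (+ 7 (* 5 9))
Prefix: + 7 * 5 9


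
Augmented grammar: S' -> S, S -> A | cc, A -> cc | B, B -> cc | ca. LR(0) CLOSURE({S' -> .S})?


Start: S' -> .S
For each item with dot before a nonterminal B, add B -> .γ for every B-production
Closure: [S' -> .S, S -> .A, S -> .cc, A -> .cc, A -> .B, B -> .cc, B -> .ca]


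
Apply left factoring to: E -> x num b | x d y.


Common prefix: 'x'
Factored: E -> x E', E' -> num b | d y


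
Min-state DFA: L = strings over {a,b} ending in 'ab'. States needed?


Track the longest suffix of input matching a prefix of 'ab': 3 classes (prefixes of length 0..2)
Minimal DFA: 3 states


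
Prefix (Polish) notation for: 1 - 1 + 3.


left-to-right (same/higher precedence on left): tree is (+ (- 1 1) 3)
Prefix: + - 1 1 3


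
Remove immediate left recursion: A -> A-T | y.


Left-recursive alternatives: A-T; non-recursive: y
Introduce A': A -> yA', A' -> -TA' | ε


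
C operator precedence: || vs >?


'>' is relational (level 7); '||' is logical OR (level 1)
Higher level binds tighter
'>' has higher precedence than '||'


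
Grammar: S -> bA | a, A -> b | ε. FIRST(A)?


Per alternative of A: FIRST(b) = {b}; FIRST(ε) = {ε}
FIRST(A) = {b, ε}


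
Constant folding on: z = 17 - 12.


17 - 12 = 5 at compile time
Optimized: z = 5


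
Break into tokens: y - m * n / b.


Scan left to right, longest-match per lexeme
Tokens: ID(y), OP(-), ID(m), OP(*), ID(n), OP(/), ID(b)


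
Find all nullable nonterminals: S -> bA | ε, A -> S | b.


A nonterminal is nullable iff some alternative derives ε (directly, or every symbol in it is nullable)
Nullable: {A, S}


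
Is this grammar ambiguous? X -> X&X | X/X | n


'n&n/n' has two parse trees (no precedence encoded between & and /)
Ambiguous


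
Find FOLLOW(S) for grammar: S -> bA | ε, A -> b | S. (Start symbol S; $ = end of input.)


$ ∈ FOLLOW(S). For each A -> αBβ: add FIRST(β)\{ε} to FOLLOW(B); if β nullable, add FOLLOW(A).
FOLLOW(S) = {$}


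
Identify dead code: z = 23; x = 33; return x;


z is assigned but never read
Dead: 'z = 23'


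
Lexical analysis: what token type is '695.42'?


Pattern: digits with a decimal point
Type: FLOAT_LITERAL


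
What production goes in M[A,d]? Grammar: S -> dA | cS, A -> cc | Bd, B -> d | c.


For [A, d]: 'd' ∈ FIRST(Bd)
Entry: A -> Bd


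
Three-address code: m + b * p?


Break into single-operator statements:
t1 = b * p
t2 = m + t1


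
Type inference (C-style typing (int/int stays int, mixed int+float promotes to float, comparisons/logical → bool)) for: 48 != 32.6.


Operand types: int != float
Rule: comparison yields bool
Result type: bool


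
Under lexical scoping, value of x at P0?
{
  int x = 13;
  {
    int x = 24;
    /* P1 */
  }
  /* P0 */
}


x declared in the same block as P0
x = 13


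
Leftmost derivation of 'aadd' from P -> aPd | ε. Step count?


Derivation: P => aPd => aaPdd => aadd
Steps: 3


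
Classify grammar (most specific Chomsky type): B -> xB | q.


Right-linear: every RHS is a terminal or a terminal followed by one nonterminal
Classification: Type 3 (Regular)


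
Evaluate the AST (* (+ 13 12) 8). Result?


Evaluate inner: (+ 13 12) = 25
Evaluate root: (* 25 8) = 200
Result: 200


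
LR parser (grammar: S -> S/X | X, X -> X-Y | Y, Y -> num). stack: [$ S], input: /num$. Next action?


shift '/' to continue S -> S/X
Action: shift


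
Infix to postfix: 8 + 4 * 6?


* has higher precedence, evaluate 4*6 first
Postfix: 8 4 6 * +


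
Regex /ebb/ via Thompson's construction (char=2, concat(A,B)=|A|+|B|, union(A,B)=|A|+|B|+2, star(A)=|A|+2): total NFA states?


Syntax tree has 3 char leaf(s), 0 union(s), 0 star(s)
chars contribute 3×2 = 6; each union adds +2; each star adds +2
Total: 6 + 0 + 0 = 6 states


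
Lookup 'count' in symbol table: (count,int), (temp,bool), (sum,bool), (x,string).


Lookup 'count' → type int


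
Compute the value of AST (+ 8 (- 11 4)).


Evaluate inner: (- 11 4) = 7
Evaluate root: (+ 8 7) = 15
Result: 15


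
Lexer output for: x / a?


Scan left to right, longest-match per lexeme
Tokens: ID(x), OP(/), ID(a)


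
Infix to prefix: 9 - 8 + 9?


left-to-right (same/higher precedence on left): tree is (+ (- 9 8) 9)
Prefix: + - 9 8 9


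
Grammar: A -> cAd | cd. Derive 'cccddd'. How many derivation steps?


Derivation: A => cAd => ccAdd => cccddd
Steps: 3


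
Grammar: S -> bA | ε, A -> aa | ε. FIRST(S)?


Per alternative of S: FIRST(bA) = {b}; FIRST(ε) = {ε}
FIRST(S) = {b, ε}


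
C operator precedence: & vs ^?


'&' is bitwise AND (level 5); '^' is bitwise XOR (level 4)
Higher level binds tighter
'&' has higher precedence than '^'


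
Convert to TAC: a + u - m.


Break into single-operator statements:
t1 = a + u
t2 = t1 - m


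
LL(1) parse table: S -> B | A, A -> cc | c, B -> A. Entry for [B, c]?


For [B, c]: 'c' ∈ FIRST(A)
Entry: B -> A


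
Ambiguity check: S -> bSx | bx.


balanced b^n…x^n: each string has a unique parse
Unambiguous


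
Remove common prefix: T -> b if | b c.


Common prefix: 'b'
Factored: T -> b T', T' -> if | c


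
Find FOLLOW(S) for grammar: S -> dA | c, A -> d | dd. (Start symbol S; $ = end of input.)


$ ∈ FOLLOW(S). For each A -> αBβ: add FIRST(β)\{ε} to FOLLOW(B); if β nullable, add FOLLOW(A).
FOLLOW(S) = {$}


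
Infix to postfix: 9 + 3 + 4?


Left to right (same or higher precedence on left)
Postfix: 9 3 + 4 +


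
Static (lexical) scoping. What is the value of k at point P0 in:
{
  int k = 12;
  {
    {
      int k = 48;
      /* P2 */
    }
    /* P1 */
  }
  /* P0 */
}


k declared in the same block as P0
k = 12


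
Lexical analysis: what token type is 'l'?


Pattern: letter/underscore followed by alphanumerics, not a keyword
Type: IDENTIFIER


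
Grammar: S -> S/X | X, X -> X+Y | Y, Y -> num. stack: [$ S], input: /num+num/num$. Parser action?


shift '/' to continue S -> S/X
Action: shift


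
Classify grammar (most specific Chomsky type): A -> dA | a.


Right-linear: every RHS is a terminal or a terminal followed by one nonterminal
Classification: Type 3 (Regular)


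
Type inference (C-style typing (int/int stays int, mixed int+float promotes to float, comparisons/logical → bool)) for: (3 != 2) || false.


Operand types: bool || bool
Rule: logical operators take bool operands and yield bool
Result type: bool


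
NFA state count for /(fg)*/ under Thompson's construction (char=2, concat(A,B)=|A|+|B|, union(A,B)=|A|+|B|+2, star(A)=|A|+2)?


Syntax tree has 2 char leaf(s), 0 union(s), 1 star(s)
chars contribute 2×2 = 4; each union adds +2; each star adds +2
Total: 4 + 0 + 2 = 6 states


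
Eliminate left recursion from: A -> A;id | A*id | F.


Left-recursive alternatives: A;id, A*id; non-recursive: F
Introduce A': A -> FA', A' -> ;idA' | *idA' | ε


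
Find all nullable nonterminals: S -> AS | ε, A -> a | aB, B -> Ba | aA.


A nonterminal is nullable iff some alternative derives ε (directly, or every symbol in it is nullable)
Nullable: {S}


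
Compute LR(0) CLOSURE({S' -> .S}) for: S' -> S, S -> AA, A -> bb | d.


Start: S' -> .S
For each item with dot before a nonterminal B, add B -> .γ for every B-production
Closure: [S' -> .S, S -> .AA, A -> .bb, A -> .d]


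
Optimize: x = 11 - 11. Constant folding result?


11 - 11 = 0 at compile time
Optimized: x = 0


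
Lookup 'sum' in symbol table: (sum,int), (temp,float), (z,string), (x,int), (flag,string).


Lookup 'sum' → type int


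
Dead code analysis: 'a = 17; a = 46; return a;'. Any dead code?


first assignment to a is overwritten before any read
Dead: 'a = 17'


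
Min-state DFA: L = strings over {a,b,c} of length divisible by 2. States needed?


Track length mod 2: states 0..1, accept at 0
Minimal DFA: 2 states


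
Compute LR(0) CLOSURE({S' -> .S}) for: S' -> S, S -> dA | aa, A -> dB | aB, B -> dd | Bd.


Start: S' -> .S
For each item with dot before a nonterminal B, add B -> .γ for every B-production
Closure: [S' -> .S, S -> .dA, S -> .aa]


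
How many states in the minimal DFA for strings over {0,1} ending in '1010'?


Track the longest suffix of input matching a prefix of '1010': 5 classes (prefixes of length 0..4)
Minimal DFA: 5 states


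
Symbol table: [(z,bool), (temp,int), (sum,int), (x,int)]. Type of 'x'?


Lookup 'x' → type int


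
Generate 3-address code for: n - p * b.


Break into single-operator statements:
t1 = p * b
t2 = n - t1


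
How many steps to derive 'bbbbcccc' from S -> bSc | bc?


Derivation: S => bSc => bbScc => bbbSccc => bbbbcccc
Steps: 4


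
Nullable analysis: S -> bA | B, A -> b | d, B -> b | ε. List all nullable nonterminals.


A nonterminal is nullable iff some alternative derives ε (directly, or every symbol in it is nullable)
Nullable: {B, S}


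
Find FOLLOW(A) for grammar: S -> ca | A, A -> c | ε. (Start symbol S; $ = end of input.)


$ ∈ FOLLOW(S). For each A -> αBβ: add FIRST(β)\{ε} to FOLLOW(B); if β nullable, add FOLLOW(A).
FOLLOW(A) = {$}


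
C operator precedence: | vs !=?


'!=' is equality (level 6); '|' is bitwise OR (level 3)
Higher level binds tighter
'!=' has higher precedence than '|'


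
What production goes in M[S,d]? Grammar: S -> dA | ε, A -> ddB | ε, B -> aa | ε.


For [S, d]: 'd' ∈ FIRST(dA)
Entry: S -> dA


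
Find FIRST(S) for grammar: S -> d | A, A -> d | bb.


Per alternative of S: FIRST(d) = {d}; FIRST(A) = {b, d}
FIRST(S) = {b, d}


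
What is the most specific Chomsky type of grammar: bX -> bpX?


LHS has context (more than one symbol) and |LHS| ≤ |RHS|
Classification: Type 1 (Context-Sensitive)


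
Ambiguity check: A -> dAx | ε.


balanced d^n…x^n: each string has a unique parse
Unambiguous


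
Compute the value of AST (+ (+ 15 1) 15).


Evaluate inner: (+ 15 1) = 16
Evaluate root: (+ 16 15) = 31
Result: 31


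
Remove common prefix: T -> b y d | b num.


Common prefix: 'b'
Factored: T -> b T', T' -> y d | num


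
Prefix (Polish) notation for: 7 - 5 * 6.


'*' binds tighter: tree is (- 7 (* 5 6))
Prefix: - 7 * 5 6


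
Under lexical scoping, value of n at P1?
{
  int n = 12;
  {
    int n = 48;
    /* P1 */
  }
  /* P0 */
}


n declared in the same block as P1
n = 48


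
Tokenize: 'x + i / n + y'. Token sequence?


Scan left to right, longest-match per lexeme
Tokens: ID(x), OP(+), ID(i), OP(/), ID(n), OP(+), ID(y)


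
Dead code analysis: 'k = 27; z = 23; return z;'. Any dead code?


k is assigned but never read
Dead: 'k = 27'


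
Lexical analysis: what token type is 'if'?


Pattern: reserved word
Type: KEYWORD


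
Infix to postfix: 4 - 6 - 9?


Left to right (same or higher precedence on left)
Postfix: 4 6 - 9 -


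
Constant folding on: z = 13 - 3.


13 - 3 = 10 at compile time
Optimized: z = 10


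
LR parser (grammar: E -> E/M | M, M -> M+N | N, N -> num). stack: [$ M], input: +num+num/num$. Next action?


shift '+' to continue M -> M+N
Action: shift


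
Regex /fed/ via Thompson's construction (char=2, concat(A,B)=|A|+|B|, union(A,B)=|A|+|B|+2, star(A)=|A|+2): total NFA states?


Syntax tree has 3 char leaf(s), 0 union(s), 0 star(s)
chars contribute 3×2 = 6; each union adds +2; each star adds +2
Total: 6 + 0 + 0 = 6 states


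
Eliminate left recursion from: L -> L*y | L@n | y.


Left-recursive alternatives: L*y, L@n; non-recursive: y
Introduce L': L -> yL', L' -> *yL' | @nL' | ε


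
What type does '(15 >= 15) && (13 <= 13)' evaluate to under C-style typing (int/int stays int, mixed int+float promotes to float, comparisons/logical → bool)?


Operand types: bool && bool
Rule: logical operators take bool operands and yield bool
Result type: bool


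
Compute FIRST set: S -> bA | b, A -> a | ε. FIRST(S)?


Per alternative of S: FIRST(bA) = {b}; FIRST(b) = {b}
FIRST(S) = {b}


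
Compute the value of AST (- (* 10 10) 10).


Evaluate inner: (* 10 10) = 100
Evaluate root: (- 100 10) = 90
Result: 90


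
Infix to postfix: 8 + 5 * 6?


* has higher precedence, evaluate 5*6 first
Postfix: 8 5 6 * +


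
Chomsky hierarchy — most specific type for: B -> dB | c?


Right-linear: every RHS is a terminal or a terminal followed by one nonterminal
Classification: Type 3 (Regular)


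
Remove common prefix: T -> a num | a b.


Common prefix: 'a'
Factored: T -> a T', T' -> num | b


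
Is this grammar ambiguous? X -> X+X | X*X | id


'id+id*id' has two parse trees (no precedence encoded between + and *)
Ambiguous


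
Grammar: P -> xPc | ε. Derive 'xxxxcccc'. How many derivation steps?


Derivation: P => xPc => xxPcc => xxxPccc => xxxxPcccc => xxxxcccc
Steps: 5


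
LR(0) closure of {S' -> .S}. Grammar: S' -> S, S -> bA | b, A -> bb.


Start: S' -> .S
For each item with dot before a nonterminal B, add B -> .γ for every B-production
Closure: [S' -> .S, S -> .bA, S -> .b]


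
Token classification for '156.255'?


Pattern: digits with a decimal point
Type: FLOAT_LITERAL


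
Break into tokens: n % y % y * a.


Scan left to right, longest-match per lexeme
Tokens: ID(n), OP(%), ID(y), OP(%), ID(y), OP(*), ID(a)


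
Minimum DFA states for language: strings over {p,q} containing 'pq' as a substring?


KMP-style automaton: 2 progress states + 1 absorbing accept = 3
Minimal DFA: 3 states


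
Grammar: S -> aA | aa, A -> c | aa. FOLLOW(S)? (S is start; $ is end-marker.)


$ ∈ FOLLOW(S). For each A -> αBβ: add FIRST(β)\{ε} to FOLLOW(B); if β nullable, add FOLLOW(A).
FOLLOW(S) = {$}


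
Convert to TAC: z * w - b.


Break into single-operator statements:
t1 = z * w
t2 = t1 - b


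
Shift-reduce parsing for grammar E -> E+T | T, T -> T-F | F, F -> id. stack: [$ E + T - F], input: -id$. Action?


handle 'T-F' on top
Action: reduce (T -> T-F)


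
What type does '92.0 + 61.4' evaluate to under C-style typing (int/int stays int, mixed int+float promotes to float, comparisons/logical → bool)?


Operand types: float + float
Rule: mixed int/float promotes to float; int/int stays int
Result type: float


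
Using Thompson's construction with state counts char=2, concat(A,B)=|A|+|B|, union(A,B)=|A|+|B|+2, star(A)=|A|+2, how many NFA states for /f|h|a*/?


Syntax tree has 3 char leaf(s), 2 union(s), 1 star(s)
chars contribute 3×2 = 6; each union adds +2; each star adds +2
Total: 6 + 4 + 2 = 12 states


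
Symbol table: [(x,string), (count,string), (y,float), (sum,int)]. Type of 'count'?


Lookup 'count' → type string


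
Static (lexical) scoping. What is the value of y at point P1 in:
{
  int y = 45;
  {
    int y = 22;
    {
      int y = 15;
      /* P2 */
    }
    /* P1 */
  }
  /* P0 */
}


y declared in the same block as P1
y = 22


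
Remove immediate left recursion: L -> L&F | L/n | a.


Left-recursive alternatives: L&F, L/n; non-recursive: a
Introduce L': L -> aL', L' -> &FL' | /nL' | ε


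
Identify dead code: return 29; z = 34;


statement follows a return and is unreachable
Dead: 'z = 34'


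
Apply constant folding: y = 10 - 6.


10 - 6 = 4 at compile time
Optimized: y = 4


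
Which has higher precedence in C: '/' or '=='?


'/' is multiplicative (level 10); '==' is equality (level 6)
Higher level binds tighter
'/' has higher precedence than '=='


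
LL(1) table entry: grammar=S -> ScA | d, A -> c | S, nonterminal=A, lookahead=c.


For [A, c]: 'c' ∈ FIRST(c)
Entry: A -> c


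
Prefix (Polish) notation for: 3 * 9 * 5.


left-to-right (same/higher precedence on left): tree is (* (* 3 9) 5)
Prefix: * * 3 9 5


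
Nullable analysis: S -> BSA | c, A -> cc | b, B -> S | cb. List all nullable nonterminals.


A nonterminal is nullable iff some alternative derives ε (directly, or every symbol in it is nullable)
Nullable: {}


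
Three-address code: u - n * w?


Break into single-operator statements:
t1 = n * w
t2 = u - t1


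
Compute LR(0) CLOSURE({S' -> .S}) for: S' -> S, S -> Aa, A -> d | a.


Start: S' -> .S
For each item with dot before a nonterminal B, add B -> .γ for every B-production
Closure: [S' -> .S, S -> .Aa, A -> .d, A -> .a]


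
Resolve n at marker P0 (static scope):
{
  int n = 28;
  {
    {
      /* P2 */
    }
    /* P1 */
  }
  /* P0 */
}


n declared in the same block as P0
n = 28


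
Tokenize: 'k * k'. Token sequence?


Scan left to right, longest-match per lexeme
Tokens: ID(k), OP(*), ID(k)


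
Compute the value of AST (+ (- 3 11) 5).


Evaluate inner: (- 3 11) = -8
Evaluate root: (+ -8 5) = -3
Result: -3


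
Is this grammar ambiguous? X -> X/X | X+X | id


'id/id+id' has two parse trees (no precedence encoded between / and +)
Ambiguous


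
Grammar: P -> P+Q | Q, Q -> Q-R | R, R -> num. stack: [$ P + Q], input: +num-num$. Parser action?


handle 'P+Q' on top; lookahead ∈ FOLLOW(P) = {+, $}
Action: reduce (P -> P+Q)


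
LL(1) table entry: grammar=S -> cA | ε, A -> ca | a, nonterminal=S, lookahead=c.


For [S, c]: 'c' ∈ FIRST(cA)
Entry: S -> cA


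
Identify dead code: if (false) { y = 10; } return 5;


condition is constant false, so the whole block is unreachable
Dead: 'if (false) { y = 10; }'


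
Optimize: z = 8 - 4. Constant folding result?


8 - 4 = 4 at compile time
Optimized: z = 4


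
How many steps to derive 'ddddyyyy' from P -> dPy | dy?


Derivation: P => dPy => ddPyy => dddPyyy => ddddyyyy
Steps: 4


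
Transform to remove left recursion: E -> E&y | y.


Left-recursive alternatives: E&y; non-recursive: y
Introduce E': E -> yE', E' -> &yE' | ε


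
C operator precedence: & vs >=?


'>=' is relational (level 7); '&' is bitwise AND (level 5)
Higher level binds tighter
'>=' has higher precedence than '&'


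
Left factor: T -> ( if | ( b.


Common prefix: '('
Factored: T -> ( T', T' -> if | b


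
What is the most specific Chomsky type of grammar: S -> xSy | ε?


Single nonterminal LHS, but x^n y^n is not regular
Classification: Type 2 (Context-Free)


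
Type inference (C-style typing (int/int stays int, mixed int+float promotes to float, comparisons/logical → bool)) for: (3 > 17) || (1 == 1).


Operand types: bool || bool
Rule: logical operators take bool operands and yield bool
Result type: bool


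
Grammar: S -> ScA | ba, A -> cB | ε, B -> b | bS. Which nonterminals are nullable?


A nonterminal is nullable iff some alternative derives ε (directly, or every symbol in it is nullable)
Nullable: {A}


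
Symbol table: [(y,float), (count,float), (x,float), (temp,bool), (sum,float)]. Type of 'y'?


Lookup 'y' → type float


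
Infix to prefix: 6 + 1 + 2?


left-to-right (same/higher precedence on left): tree is (+ (+ 6 1) 2)
Prefix: + + 6 1 2


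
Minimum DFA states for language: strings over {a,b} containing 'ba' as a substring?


KMP-style automaton: 2 progress states + 1 absorbing accept = 3
Minimal DFA: 3 states


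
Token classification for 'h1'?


Pattern: letter/underscore followed by alphanumerics, not a keyword
Type: IDENTIFIER


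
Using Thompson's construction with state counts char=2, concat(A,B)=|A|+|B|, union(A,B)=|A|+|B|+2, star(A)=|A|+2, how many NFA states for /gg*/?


Syntax tree has 2 char leaf(s), 0 union(s), 1 star(s)
chars contribute 2×2 = 4; each union adds +2; each star adds +2
Total: 4 + 0 + 2 = 6 states


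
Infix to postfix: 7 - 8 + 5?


Left to right (same or higher precedence on left)
Postfix: 7 8 - 5 +


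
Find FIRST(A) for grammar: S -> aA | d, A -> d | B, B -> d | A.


Per alternative of A: FIRST(d) = {d}; FIRST(B) = {d}
FIRST(A) = {d}


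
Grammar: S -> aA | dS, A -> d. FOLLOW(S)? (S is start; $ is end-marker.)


$ ∈ FOLLOW(S). For each A -> αBβ: add FIRST(β)\{ε} to FOLLOW(B); if β nullable, add FOLLOW(A).
FOLLOW(S) = {$}


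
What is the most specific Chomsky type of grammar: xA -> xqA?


LHS has context (more than one symbol) and |LHS| ≤ |RHS|
Classification: Type 1 (Context-Sensitive)


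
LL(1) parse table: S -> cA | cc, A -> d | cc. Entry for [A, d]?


For [A, d]: 'd' ∈ FIRST(d)
Entry: A -> d


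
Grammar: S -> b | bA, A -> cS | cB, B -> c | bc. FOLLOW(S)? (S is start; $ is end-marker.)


$ ∈ FOLLOW(S). For each A -> αBβ: add FIRST(β)\{ε} to FOLLOW(B); if β nullable, add FOLLOW(A).
FOLLOW(S) = {$}


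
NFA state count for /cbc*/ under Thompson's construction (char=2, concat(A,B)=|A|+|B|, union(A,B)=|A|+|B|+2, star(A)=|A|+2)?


Syntax tree has 3 char leaf(s), 0 union(s), 1 star(s)
chars contribute 3×2 = 6; each union adds +2; each star adds +2
Total: 6 + 0 + 2 = 8 states


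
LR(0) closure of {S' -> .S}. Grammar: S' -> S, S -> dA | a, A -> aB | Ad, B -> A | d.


Start: S' -> .S
For each item with dot before a nonterminal B, add B -> .γ for every B-production
Closure: [S' -> .S, S -> .dA, S -> .a]


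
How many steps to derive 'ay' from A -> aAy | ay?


Derivation: A => ay
Steps: 1


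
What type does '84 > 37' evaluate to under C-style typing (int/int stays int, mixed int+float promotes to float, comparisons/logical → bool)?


Operand types: int > int
Rule: comparison yields bool
Result type: bool


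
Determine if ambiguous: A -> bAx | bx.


balanced b^n…x^n: each string has a unique parse
Unambiguous


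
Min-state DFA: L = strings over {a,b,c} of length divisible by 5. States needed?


Track length mod 5: states 0..4, accept at 0
Minimal DFA: 5 states


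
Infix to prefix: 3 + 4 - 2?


left-to-right (same/higher precedence on left): tree is (- (+ 3 4) 2)
Prefix: - + 3 4 2


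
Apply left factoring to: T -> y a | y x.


Common prefix: 'y'
Factored: T -> y T', T' -> a | x


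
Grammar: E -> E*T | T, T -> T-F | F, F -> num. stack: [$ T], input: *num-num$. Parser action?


lookahead ∉ {-} so T won't extend; reduce E -> T
Action: reduce (E -> T)


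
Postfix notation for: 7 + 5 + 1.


Left to right (same or higher precedence on left)
Postfix: 7 5 + 1 +


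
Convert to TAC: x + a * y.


Break into single-operator statements:
t1 = a * y
t2 = x + t1


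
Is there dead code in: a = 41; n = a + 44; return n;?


a is read by n's definition; n is returned
No dead code


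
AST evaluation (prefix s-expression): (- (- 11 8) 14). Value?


Evaluate inner: (- 11 8) = 3
Evaluate root: (- 3 14) = -11
Result: -11


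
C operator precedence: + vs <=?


'+' is additive (level 9); '<=' is relational (level 7)
Higher level binds tighter
'+' has higher precedence than '<='


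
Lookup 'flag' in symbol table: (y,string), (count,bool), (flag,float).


Lookup 'flag' → type float


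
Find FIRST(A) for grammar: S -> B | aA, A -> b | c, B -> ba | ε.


Per alternative of A: FIRST(b) = {b}; FIRST(c) = {c}
FIRST(A) = {b, c}


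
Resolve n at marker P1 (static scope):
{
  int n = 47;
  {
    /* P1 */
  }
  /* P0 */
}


P1's block does not declare n; resolves to the enclosing declaration at depth 0
n = 47


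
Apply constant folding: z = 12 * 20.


12 * 20 = 240 at compile time
Optimized: z = 240


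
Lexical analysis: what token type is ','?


Pattern: delimiter/punctuation
Type: PUNCTUATION


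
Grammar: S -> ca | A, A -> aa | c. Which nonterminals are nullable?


A nonterminal is nullable iff some alternative derives ε (directly, or every symbol in it is nullable)
Nullable: {}


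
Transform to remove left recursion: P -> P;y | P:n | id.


Left-recursive alternatives: P;y, P:n; non-recursive: id
Introduce P': P -> idP', P' -> ;yP' | :nP' | ε


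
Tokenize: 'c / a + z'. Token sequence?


Scan left to right, longest-match per lexeme
Tokens: ID(c), OP(/), ID(a), OP(+), ID(z)


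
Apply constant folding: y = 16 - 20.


16 - 20 = -4 at compile time
Optimized: y = -4


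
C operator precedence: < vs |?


'<' is relational (level 7); '|' is bitwise OR (level 3)
Higher level binds tighter
'<' has higher precedence than '|'


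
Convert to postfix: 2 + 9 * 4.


* has higher precedence, evaluate 9*4 first
Postfix: 2 9 4 * +


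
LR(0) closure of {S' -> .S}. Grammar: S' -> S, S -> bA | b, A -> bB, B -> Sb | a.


Start: S' -> .S
For each item with dot before a nonterminal B, add B -> .γ for every B-production
Closure: [S' -> .S, S -> .bA, S -> .b]


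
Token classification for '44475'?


Pattern: digits only
Type: INTEGER_LITERAL


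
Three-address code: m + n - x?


Break into single-operator statements:
t1 = m + n
t2 = t1 - x


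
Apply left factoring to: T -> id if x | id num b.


Common prefix: 'id'
Factored: T -> id T', T' -> if x | num b


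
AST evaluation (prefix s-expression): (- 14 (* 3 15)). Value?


Evaluate inner: (* 3 15) = 45
Evaluate root: (- 14 45) = -31
Result: -31


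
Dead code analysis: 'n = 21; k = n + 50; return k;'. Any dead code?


n is read by k's definition; k is returned
No dead code


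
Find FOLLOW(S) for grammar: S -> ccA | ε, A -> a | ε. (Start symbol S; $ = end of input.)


$ ∈ FOLLOW(S). For each A -> αBβ: add FIRST(β)\{ε} to FOLLOW(B); if β nullable, add FOLLOW(A).
FOLLOW(S) = {$}


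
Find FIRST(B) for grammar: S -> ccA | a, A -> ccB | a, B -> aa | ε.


Per alternative of B: FIRST(aa) = {a}; FIRST(ε) = {ε}
FIRST(B) = {a, ε}


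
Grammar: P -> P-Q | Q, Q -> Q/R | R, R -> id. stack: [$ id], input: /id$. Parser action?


'id' on top is the handle for R -> id
Action: reduce (R -> id)


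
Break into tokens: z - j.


Scan left to right, longest-match per lexeme
Tokens: ID(z), OP(-), ID(j)


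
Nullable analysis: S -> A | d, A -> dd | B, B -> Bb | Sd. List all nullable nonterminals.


A nonterminal is nullable iff some alternative derives ε (directly, or every symbol in it is nullable)
Nullable: {}


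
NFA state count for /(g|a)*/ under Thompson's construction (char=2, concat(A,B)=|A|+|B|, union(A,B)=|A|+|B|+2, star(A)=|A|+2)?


Syntax tree has 2 char leaf(s), 1 union(s), 1 star(s)
chars contribute 2×2 = 4; each union adds +2; each star adds +2
Total: 4 + 2 + 2 = 8 states


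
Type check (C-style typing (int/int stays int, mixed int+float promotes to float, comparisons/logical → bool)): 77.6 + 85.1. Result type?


Operand types: float + float
Rule: mixed int/float promotes to float; int/int stays int
Result type: float


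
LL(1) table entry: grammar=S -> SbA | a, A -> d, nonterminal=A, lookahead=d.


For [A, d]: 'd' ∈ FIRST(d)
Entry: A -> d


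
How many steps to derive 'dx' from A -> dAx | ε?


Derivation: A => dAx => dx
Steps: 2


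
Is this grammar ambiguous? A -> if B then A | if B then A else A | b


dangling else: 'if B then if B then b else b' parses two ways
Ambiguous


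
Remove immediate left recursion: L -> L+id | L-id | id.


Left-recursive alternatives: L+id, L-id; non-recursive: id
Introduce L': L -> idL', L' -> +idL' | -idL' | ε


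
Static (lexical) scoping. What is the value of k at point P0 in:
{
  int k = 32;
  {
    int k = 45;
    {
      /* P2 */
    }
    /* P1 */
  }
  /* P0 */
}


k declared in the same block as P0
k = 32


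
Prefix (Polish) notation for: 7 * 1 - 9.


left-to-right (same/higher precedence on left): tree is (- (* 7 1) 9)
Prefix: - * 7 1 9


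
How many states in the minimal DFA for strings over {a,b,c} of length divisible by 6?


Track length mod 6: states 0..5, accept at 0
Minimal DFA: 6 states


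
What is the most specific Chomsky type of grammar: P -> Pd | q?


Left-linear: every RHS is a terminal or one nonterminal followed by a terminal
Classification: Type 3 (Regular)


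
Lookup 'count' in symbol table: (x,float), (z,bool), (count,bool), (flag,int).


Lookup 'count' → type bool


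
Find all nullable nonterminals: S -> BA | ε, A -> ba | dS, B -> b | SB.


A nonterminal is nullable iff some alternative derives ε (directly, or every symbol in it is nullable)
Nullable: {S}


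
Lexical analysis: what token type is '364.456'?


Pattern: digits with a decimal point
Type: FLOAT_LITERAL


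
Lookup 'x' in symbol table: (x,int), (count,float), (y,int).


Lookup 'x' → type int


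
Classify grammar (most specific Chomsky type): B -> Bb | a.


Left-linear: every RHS is a terminal or one nonterminal followed by a terminal
Classification: Type 3 (Regular)


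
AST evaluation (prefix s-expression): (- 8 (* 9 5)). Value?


Evaluate inner: (* 9 5) = 45
Evaluate root: (- 8 45) = -37
Result: -37


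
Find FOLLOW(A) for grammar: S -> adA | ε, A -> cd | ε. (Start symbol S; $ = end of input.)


$ ∈ FOLLOW(S). For each A -> αBβ: add FIRST(β)\{ε} to FOLLOW(B); if β nullable, add FOLLOW(A).
FOLLOW(A) = {$}


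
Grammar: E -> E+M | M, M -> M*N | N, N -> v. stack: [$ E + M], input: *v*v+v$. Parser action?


'*' can extend M; shift to build M -> M*N
Action: shift


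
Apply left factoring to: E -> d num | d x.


Common prefix: 'd'
Factored: E -> d E', E' -> num | x


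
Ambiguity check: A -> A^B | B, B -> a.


precedence layered via separate nonterminal B: deterministic
Unambiguous


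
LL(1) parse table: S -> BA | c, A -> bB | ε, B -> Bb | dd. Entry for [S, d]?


For [S, d]: 'd' ∈ FIRST(BA)
Entry: S -> BA


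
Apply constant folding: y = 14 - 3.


14 - 3 = 11 at compile time
Optimized: y = 11


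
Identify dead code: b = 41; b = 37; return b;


first assignment to b is overwritten before any read
Dead: 'b = 41'


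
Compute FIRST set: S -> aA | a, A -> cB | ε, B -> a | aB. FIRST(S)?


Per alternative of S: FIRST(aA) = {a}; FIRST(a) = {a}
FIRST(S) = {a}


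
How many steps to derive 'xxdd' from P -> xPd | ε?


Derivation: P => xPd => xxPdd => xxdd
Steps: 3


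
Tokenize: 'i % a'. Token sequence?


Scan left to right, longest-match per lexeme
Tokens: ID(i), OP(%), ID(a)


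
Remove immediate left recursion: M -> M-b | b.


Left-recursive alternatives: M-b; non-recursive: b
Introduce M': M -> bM', M' -> -bM' | ε


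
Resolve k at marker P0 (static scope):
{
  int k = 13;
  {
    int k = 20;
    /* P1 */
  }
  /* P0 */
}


k declared in the same block as P0
k = 13


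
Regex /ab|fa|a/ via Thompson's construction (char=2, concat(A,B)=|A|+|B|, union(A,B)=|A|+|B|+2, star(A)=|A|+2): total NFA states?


Syntax tree has 5 char leaf(s), 2 union(s), 0 star(s)
chars contribute 5×2 = 10; each union adds +2; each star adds +2
Total: 10 + 4 + 0 = 14 states


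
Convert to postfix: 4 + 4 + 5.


Left to right (same or higher precedence on left)
Postfix: 4 4 + 5 +


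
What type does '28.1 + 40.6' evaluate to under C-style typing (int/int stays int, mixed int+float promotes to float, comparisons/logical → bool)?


Operand types: float + float
Rule: mixed int/float promotes to float; int/int stays int
Result type: float


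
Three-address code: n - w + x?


Break into single-operator statements:
t1 = n - w
t2 = t1 + x


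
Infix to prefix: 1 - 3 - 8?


left-to-right (same/higher precedence on left): tree is (- (- 1 3) 8)
Prefix: - - 1 3 8


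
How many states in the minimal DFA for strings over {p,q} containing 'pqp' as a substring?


KMP-style automaton: 3 progress states + 1 absorbing accept = 4
Minimal DFA: 4 states


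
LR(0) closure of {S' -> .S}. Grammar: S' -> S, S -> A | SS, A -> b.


Start: S' -> .S
For each item with dot before a nonterminal B, add B -> .γ for every B-production
Closure: [S' -> .S, S -> .A, S -> .SS, A -> .b]


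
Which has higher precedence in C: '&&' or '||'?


'&&' is logical AND (level 2); '||' is logical OR (level 1)
Higher level binds tighter
'&&' has higher precedence than '||'


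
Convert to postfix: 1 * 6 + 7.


Left to right (same or higher precedence on left)
Postfix: 1 6 * 7 +


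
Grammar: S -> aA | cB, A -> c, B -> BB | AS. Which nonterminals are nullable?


A nonterminal is nullable iff some alternative derives ε (directly, or every symbol in it is nullable)
Nullable: {}


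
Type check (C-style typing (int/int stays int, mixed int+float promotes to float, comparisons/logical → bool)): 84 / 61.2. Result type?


Operand types: int / float
Rule: mixed int/float promotes to float; int/int stays int
Result type: float


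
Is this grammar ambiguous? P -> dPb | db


balanced d^n…b^n: each string has a unique parse
Unambiguous
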